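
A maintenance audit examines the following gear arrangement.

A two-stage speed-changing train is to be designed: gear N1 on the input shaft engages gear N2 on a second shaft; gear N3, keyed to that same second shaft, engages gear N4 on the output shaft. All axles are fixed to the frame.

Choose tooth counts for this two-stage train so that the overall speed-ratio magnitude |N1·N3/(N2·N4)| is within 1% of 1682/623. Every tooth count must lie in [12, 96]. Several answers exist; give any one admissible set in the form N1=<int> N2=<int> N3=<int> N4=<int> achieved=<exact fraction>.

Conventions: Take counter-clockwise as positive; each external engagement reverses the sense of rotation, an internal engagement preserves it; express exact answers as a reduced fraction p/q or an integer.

N1=58 N2=14 N3=58 N4=89 achieved=1682/623

design class (target 1682/623): fixed-axis compound train
target = 1682/623 in lowest terms: an exact hit needs N1·N3 = k·1682 and N2·N4 = k·623 for one integer k, every count in [12, 96]; additionally prefer no 1:1 stage (N1 ≠ N2, N3 ≠ N4)
k = 1: no 1:1-free in-range split of k·1682 and k·623 into factor pairs; take k = 2
k = 2: N1·N3 = 3364 = 58·58, N2·N4 = 1246 = 14·89
achieved = 58·58/(14·89) = 1682/623; |achieved − target| = 0 ≤ 841/31150 ✓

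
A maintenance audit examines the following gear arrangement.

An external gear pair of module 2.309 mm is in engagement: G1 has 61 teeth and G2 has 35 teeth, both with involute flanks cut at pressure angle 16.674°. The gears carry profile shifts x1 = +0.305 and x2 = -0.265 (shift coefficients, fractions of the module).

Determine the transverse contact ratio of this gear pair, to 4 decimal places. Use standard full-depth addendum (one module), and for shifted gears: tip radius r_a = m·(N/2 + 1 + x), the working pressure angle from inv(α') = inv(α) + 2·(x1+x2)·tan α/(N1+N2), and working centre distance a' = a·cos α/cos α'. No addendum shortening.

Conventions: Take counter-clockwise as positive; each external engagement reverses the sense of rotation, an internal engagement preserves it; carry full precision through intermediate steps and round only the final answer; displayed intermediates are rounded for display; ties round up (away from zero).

1.9371

recognized (one external pair, fixed centres): single-mesh tooth geometry, m = 2.309, N1 = 61, N2 = 35
base radii: r_b1 = 67.463347, r_b2 = 38.708478
tip radii: r_a1 = 73.437745, r_a2 = 42.104615
inv(α') = inv(16.674°) + 2·(+0.305-0.265)·tan α/(61+35) = 0.00875322  ⇒  α' = 16.83182°
a' = a·cos α / cos α' = 110.8320·cos 16.674°/cos 16.83182° = 110.923937
action lengths: √(r_a1²−r_b1²) = 29.013777, √(r_a2²−r_b2²) = 16.566604
base pitch p_b = π·m·cos α = 6.948930
CR = (29.013777 + 16.566604 − 110.923937·sin 16.83182°)/6.948930 = 1.937113
contact ratio ≈ 1.9371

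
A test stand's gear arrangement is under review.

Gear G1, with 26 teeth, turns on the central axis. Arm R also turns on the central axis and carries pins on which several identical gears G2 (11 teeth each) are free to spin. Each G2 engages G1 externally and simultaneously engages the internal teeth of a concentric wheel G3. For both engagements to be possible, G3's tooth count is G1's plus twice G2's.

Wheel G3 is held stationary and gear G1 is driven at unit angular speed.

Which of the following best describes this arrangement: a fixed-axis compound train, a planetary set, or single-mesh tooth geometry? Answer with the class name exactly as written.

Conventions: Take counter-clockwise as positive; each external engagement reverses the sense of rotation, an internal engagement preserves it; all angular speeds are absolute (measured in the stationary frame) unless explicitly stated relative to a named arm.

planetary set

recognized (axles ride arm R): planetary set, 26/11/48 teeth
classification: planetary set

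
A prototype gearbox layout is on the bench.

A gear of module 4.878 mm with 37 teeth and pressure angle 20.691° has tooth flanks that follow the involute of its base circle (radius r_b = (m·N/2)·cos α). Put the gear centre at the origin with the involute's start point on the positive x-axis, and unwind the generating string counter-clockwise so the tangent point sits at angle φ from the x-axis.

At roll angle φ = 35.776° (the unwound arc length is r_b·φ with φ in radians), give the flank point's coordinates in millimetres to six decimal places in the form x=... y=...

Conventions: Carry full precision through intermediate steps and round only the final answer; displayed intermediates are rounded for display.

x=99.310108 y=6.587420

class = single-mesh tooth geometry [base-circle involute, m = 4.878, 37T]
pitch radius r_p = m·N/2 = 4.878·37/2 = 90.243000
base radius r_b = r_p·cos α = 90.243000·cos 20.691° = 84.422285
roll angle φ = 35.776° = 0.62440899 rad
x = r_b·(cos φ + φ·sin φ) = 99.310108
y = r_b·(sin φ − φ·cos φ) = 6.587420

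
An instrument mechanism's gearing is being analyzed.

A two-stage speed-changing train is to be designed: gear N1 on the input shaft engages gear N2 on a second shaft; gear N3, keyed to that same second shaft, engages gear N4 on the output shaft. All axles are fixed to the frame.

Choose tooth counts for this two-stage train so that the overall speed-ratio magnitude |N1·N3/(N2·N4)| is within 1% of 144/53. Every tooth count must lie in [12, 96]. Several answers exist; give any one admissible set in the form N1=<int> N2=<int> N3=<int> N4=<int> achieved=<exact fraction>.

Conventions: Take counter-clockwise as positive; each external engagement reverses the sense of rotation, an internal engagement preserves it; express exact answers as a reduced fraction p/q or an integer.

topology: fixed-axis compound train — 2 stages, target 144/53
target = 144/53 in lowest terms: an exact hit needs N1·N3 = k·144 and N2·N4 = k·53 for one integer k, every count in [12, 96]; additionally prefer no 1:1 stage (N1 ≠ N2, N3 ≠ N4)
k = 1…11: no 1:1-free in-range split of k·144 and k·53 into factor pairs; take k = 12
k = 12: N1·N3 = 1728 = 18·96, N2·N4 = 636 = 12·53
achieved = 18·96/(12·53) = 144/53; |achieved − target| = 0 ≤ 36/1325 ✓

N1=18 N2=12 N3=96 N4=53 achieved=144/53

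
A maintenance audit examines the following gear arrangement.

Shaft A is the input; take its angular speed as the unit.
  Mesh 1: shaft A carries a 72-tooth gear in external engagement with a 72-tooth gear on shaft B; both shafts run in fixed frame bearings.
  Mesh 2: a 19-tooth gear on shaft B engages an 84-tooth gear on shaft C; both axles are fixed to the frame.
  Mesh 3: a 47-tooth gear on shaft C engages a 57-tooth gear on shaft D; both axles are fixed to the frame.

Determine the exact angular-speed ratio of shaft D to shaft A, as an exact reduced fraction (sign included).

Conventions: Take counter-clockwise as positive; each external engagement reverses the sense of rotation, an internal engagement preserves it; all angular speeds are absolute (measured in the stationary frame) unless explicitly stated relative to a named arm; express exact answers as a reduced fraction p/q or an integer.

-47/252

class = fixed-axis compound train [3 meshes; 3 ratios multiply, 3 sense flips]
mesh 1 [72T→72T]: running ratio 1, sense −
mesh 2 [19T→84T]: running ratio 19/84, sense +
mesh 3 [47T→57T]: running ratio 47/252, sense −
ω_out/ω_in = -47/252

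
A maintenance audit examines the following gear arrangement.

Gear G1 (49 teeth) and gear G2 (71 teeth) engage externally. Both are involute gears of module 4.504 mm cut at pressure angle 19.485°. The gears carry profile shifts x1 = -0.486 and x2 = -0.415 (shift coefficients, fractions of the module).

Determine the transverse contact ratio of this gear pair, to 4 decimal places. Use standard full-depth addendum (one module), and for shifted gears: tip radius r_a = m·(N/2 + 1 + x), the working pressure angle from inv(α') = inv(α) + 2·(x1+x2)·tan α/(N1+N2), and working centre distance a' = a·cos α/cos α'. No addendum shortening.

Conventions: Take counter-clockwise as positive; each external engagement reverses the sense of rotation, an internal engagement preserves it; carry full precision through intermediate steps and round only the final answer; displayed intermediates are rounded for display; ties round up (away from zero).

2.0950

class = single-mesh tooth geometry [involute pair 49T × 71T, m = 4.504]
base radii: r_b1 = 104.028243, r_b2 = 150.734801
tip radii: r_a1 = 112.663056, r_a2 = 162.526840
inv(α') = inv(19.485°) + 2·(-0.486-0.415)·tan α/(49+71) = 0.00843331  ⇒  α' = 16.62897°
a' = a·cos α / cos α' = 270.2400·cos 19.485°/cos 16.62897° = 265.882793
action lengths: √(r_a1²−r_b1²) = 43.256084, √(r_a2²−r_b2²) = 60.778232
base pitch p_b = π·m·cos α = 13.339362
CR = (43.256084 + 60.778232 − 265.882793·sin 16.62897°)/13.339362 = 2.094993
contact ratio ≈ 2.0950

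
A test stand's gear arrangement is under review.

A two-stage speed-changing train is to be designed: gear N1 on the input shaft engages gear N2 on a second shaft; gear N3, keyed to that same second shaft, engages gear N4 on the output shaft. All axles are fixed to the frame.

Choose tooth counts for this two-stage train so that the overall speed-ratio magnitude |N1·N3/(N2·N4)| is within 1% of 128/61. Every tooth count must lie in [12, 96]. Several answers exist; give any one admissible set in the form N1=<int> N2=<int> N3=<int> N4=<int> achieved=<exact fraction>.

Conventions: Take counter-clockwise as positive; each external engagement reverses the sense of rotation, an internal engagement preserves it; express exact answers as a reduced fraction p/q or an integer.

N1=16 N2=12 N3=96 N4=61 achieved=128/61

design class (target 128/61): fixed-axis compound train
target = 128/61 in lowest terms: an exact hit needs N1·N3 = k·128 and N2·N4 = k·61 for one integer k, every count in [12, 96]; additionally prefer no 1:1 stage (N1 ≠ N2, N3 ≠ N4)
k = 1…11: no 1:1-free in-range split of k·128 and k·61 into factor pairs; take k = 12
k = 12: N1·N3 = 1536 = 16·96, N2·N4 = 732 = 12·61
achieved = 16·96/(12·61) = 128/61; |achieved − target| = 0 ≤ 32/1525 ✓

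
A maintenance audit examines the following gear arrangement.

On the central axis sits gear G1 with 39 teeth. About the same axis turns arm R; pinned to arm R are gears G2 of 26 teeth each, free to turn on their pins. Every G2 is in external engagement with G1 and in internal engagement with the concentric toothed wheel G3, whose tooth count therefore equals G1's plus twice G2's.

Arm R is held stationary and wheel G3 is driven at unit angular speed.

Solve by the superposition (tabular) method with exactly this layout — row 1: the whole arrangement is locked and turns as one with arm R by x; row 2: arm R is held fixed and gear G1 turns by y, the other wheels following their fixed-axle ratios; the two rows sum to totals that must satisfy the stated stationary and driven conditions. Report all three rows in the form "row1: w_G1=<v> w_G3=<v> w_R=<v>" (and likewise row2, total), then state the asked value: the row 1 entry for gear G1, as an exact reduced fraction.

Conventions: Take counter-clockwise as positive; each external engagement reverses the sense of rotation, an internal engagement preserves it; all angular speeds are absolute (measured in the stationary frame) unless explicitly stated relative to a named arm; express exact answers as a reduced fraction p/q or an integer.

class = planetary set [G3 = 39+2·26 = 91; Willis about the carrier]
row 1 — lock + rotate with arm: ω_sun = ω_ring = ω_arm = x
superposition row 2 [arm held]: sun y, ring −(39/91)·y, arm 0
boundary: total ω_arm = x = 0 and total ω_ring = x − (39/91)·y = 1  ⇒  y = -7/3, x = 0
row 2 ring = −(39/91)·(-7/3) = 1
totals (row 1 + row 2): sun 0 + (-7/3) = -7/3, ring 0 + 1 = 1, arm 0 + 0 = 0
asked cell (row1, sun) = 0

row1: w_G1=0 w_G3=0 w_R=0
row2: w_G1=-7/3 w_G3=1 w_R=0
total: w_G1=-7/3 w_G3=1 w_R=0
asked value: 0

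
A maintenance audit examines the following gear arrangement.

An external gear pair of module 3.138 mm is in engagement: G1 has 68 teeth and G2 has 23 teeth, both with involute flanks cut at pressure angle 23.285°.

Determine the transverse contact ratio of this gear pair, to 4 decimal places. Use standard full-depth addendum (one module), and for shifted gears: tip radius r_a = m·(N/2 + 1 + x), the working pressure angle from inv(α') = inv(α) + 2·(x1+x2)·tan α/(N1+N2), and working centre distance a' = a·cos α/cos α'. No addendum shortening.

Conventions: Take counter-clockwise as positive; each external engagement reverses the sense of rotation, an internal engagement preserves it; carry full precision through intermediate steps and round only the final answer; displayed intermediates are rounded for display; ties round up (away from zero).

1.5584

recognized (one external pair, fixed centres): single-mesh tooth geometry, m = 3.138, N1 = 68, N2 = 23
base radii: r_b1 = 98.001926, r_b2 = 33.147710
tip radii: r_a1 = 109.830000, r_a2 = 39.225000
no profile shift: α' = α, a' = a
action lengths: √(r_a1²−r_b1²) = 49.580756, √(r_a2²−r_b2²) = 20.972123
base pitch p_b = π·m·cos α = 9.055357
CR = (49.580756 + 20.972123 − 142.779000·sin 23.28500°)/9.055357 = 1.558373
contact ratio ≈ 1.5584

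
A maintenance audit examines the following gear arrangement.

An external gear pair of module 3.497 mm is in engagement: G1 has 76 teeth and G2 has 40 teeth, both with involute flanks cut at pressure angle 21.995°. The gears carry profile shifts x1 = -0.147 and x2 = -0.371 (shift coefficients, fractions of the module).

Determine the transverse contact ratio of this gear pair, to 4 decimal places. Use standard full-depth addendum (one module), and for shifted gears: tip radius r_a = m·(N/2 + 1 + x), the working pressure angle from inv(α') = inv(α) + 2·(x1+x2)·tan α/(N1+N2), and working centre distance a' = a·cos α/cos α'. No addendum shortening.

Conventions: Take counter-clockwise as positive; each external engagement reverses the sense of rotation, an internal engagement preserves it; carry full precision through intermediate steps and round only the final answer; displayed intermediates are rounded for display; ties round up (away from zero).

recognized (one external pair, fixed centres): single-mesh tooth geometry, m = 3.497, N1 = 76, N2 = 40
base radii: r_b1 = 123.214097, r_b2 = 64.849525
tip radii: r_a1 = 135.868941, r_a2 = 72.139613
inv(α') = inv(21.995°) + 2·(-0.147-0.371)·tan α/(76+40) = 0.01643208  ⇒  α' = 20.63829°
a' = a·cos α / cos α' = 202.8260·cos 21.995°/cos 20.63829° = 200.960425
action lengths: √(r_a1²−r_b1²) = 57.259544, √(r_a2²−r_b2²) = 31.601628
base pitch p_b = π·m·cos α = 10.186540
CR = (57.259544 + 31.601628 − 200.960425·sin 20.63829°)/10.186540 = 1.769906
contact ratio ≈ 1.7699

1.7699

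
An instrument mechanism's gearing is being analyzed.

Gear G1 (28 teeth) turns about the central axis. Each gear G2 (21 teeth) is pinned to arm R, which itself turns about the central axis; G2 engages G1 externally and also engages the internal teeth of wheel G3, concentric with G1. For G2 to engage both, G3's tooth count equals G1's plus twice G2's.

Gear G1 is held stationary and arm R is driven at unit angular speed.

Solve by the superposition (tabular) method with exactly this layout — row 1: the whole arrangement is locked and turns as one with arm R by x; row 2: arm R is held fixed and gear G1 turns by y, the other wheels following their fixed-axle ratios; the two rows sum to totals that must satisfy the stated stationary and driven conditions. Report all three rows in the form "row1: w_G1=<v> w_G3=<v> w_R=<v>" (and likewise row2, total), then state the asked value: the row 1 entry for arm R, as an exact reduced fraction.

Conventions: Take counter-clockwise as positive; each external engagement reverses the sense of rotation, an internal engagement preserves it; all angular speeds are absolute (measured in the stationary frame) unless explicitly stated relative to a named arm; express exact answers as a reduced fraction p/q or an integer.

recognized (axles ride arm R): planetary set, 28/21/70 teeth
row 1 (train locked, turned with arm): all members turn x
row 2 (arm held, sun turns y): ω_ring = −(28/70)·y, ω_arm = 0
boundary: total ω_sun = x + y = 0 and total ω_arm = x = 1  ⇒  y = -1, x = 1
row 2 ring = −(28/70)·(-1) = 2/5
totals (row 1 + row 2): sun 1 + (-1) = 0, ring 1 + 2/5 = 7/5, arm 1 + 0 = 1
asked cell (row1, arm) = 1

row1: w_G1=1 w_G3=1 w_R=1
row2: w_G1=-1 w_G3=2/5 w_R=0
total: w_G1=0 w_G3=7/5 w_R=1
asked value: 1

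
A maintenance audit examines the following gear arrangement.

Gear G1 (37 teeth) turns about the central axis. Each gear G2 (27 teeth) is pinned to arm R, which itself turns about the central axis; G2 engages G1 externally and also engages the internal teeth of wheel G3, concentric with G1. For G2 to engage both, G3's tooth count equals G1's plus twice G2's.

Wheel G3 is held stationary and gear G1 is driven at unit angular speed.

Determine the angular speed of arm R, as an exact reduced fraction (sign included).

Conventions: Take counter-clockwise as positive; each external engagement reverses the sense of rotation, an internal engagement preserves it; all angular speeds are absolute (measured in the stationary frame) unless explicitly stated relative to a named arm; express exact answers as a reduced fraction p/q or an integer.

37/128

planetary set (37T centre, 27T on arm, 91T internal) — Willis relation
ring teeth: 37 + 2·27 = 91
37(ω_sun−ω_arm) = −91(ω_ring−ω_arm),  ω_ring = 0, ω_sun = 1
37(1−ω_arm) = −91(0−ω_arm)  ⇒  128·ω_arm = 37  ⇒  ω_arm = 37/128
exact speed ratio = 37/128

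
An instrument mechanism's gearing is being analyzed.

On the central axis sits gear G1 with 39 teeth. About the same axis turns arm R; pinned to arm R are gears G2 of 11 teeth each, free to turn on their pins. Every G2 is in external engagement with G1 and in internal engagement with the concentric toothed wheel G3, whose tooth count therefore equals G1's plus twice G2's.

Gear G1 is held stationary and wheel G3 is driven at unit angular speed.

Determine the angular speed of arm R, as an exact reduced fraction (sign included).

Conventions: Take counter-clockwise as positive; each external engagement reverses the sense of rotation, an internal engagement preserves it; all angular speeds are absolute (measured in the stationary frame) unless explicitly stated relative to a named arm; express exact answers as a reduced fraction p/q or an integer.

planetary set (39T centre, 11T on arm, 61T internal) — Willis relation
ring teeth: 39 + 2·11 = 61
39(ω_sun−ω_arm) = −61(ω_ring−ω_arm),  ω_sun = 0, ω_ring = 1
39(0−ω_arm) = −61(1−ω_arm)  ⇒  100·ω_arm = 61  ⇒  ω_arm = 61/100
exact speed ratio = 61/100

61/100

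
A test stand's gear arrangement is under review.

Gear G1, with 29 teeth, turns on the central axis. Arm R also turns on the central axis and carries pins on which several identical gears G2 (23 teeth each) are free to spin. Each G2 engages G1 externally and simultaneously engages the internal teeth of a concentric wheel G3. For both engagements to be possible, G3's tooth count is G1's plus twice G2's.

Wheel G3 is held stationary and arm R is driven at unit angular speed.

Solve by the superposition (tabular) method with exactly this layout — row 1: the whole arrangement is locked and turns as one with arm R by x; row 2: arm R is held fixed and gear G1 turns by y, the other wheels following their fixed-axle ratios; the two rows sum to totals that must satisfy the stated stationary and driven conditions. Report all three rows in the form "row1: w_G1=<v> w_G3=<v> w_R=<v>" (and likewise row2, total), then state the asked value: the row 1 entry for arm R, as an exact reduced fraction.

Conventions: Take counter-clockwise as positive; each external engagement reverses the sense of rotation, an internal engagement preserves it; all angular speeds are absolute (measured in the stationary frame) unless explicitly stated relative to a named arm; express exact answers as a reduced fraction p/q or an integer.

class = planetary set [G3 = 29+2·23 = 75; Willis about the carrier]
row 1 (train locked, turned with arm): all members turn x
row 2 (arm held, sun turns y): ω_ring = −(29/75)·y, ω_arm = 0
boundary: total ω_ring = x − (29/75)·y = 0 and total ω_arm = x = 1  ⇒  y = 75/29, x = 1
row 2 ring = −(29/75)·75/29 = -1
totals (row 1 + row 2): sun 1 + 75/29 = 104/29, ring 1 + (-1) = 0, arm 1 + 0 = 1
asked cell (row1, arm) = 1

row1: w_G1=1 w_G3=1 w_R=1
row2: w_G1=75/29 w_G3=-1 w_R=0
total: w_G1=104/29 w_G3=0 w_R=1
asked value: 1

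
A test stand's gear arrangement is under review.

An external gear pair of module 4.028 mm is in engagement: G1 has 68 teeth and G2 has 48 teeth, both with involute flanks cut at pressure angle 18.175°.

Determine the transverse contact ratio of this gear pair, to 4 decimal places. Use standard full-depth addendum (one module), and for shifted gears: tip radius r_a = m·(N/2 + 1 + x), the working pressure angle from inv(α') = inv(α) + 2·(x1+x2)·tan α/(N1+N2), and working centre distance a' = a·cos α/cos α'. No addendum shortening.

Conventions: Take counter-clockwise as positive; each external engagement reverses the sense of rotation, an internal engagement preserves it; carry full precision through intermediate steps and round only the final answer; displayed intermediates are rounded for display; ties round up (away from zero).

1.8858

single-mesh involute tooth geometry (68T engaging 48T at module 4.028)
base radii: r_b1 = 130.119224, r_b2 = 91.848864
tip radii: r_a1 = 140.980000, r_a2 = 100.700000
no profile shift: α' = α, a' = a
action lengths: √(r_a1²−r_b1²) = 54.261846, √(r_a2²−r_b2²) = 41.282880
base pitch p_b = π·m·cos α = 12.022988
CR = (54.261846 + 41.282880 − 233.624000·sin 18.17500°)/12.022988 = 1.885774
contact ratio ≈ 1.8858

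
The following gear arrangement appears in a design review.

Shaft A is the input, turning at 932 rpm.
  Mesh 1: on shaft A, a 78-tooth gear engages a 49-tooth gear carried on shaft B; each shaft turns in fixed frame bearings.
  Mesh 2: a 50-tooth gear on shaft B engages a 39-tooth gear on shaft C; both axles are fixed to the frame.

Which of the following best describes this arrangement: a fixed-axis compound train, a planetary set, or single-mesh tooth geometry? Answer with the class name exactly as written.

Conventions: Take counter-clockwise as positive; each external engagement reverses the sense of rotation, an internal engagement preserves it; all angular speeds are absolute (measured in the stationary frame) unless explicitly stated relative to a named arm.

class = fixed-axis compound train [2 meshes; 2 ratios multiply, 2 sense flips]
classification: fixed-axis compound train

fixed-axis compound train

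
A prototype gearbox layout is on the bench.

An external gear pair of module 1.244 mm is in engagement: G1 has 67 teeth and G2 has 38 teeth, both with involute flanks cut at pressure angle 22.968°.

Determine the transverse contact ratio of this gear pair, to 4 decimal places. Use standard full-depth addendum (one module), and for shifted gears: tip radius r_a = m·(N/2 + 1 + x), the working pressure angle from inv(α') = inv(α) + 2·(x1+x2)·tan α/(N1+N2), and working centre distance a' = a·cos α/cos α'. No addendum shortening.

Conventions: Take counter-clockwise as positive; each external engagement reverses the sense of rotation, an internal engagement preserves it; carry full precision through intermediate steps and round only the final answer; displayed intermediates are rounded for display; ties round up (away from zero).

1.6122

topology: single-mesh involute geometry — m = 1.244, 67T/38T pair
base radii: r_b1 = 38.370208, r_b2 = 21.762207
tip radii: r_a1 = 42.918000, r_a2 = 24.880000
no profile shift: α' = α, a' = a
action lengths: √(r_a1²−r_b1²) = 19.227113, √(r_a2²−r_b2²) = 12.059052
base pitch p_b = π·m·cos α = 3.598315
CR = (19.227113 + 12.059052 − 65.310000·sin 22.96800°)/3.598315 = 1.612170
contact ratio ≈ 1.6122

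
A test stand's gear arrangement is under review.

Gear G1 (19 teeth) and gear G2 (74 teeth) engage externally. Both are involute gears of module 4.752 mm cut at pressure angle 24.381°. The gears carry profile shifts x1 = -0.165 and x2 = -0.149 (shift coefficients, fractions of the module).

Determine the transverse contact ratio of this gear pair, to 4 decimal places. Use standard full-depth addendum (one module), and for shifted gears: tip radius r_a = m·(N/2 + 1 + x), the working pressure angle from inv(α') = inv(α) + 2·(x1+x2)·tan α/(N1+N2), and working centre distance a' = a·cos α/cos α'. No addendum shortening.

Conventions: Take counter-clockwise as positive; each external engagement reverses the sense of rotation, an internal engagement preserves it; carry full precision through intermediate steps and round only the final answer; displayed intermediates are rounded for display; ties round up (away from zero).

recognized (one external pair, fixed centres): single-mesh tooth geometry, m = 4.752, N1 = 19, N2 = 74
base radii: r_b1 = 41.118085, r_b2 = 160.144121
tip radii: r_a1 = 49.111920, r_a2 = 179.867952
inv(α') = inv(24.381°) + 2·(-0.165-0.149)·tan α/(19+74) = 0.02463115  ⇒  α' = 23.49125°
a' = a·cos α / cos α' = 220.9680·cos 24.381°/cos 23.49125° = 219.450018
action lengths: √(r_a1²−r_b1²) = 26.856726, √(r_a2²−r_b2²) = 81.892250
base pitch p_b = π·m·cos α = 13.597503
CR = (26.856726 + 81.892250 − 219.450018·sin 23.49125°)/13.597503 = 1.564568
contact ratio ≈ 1.5646

1.5646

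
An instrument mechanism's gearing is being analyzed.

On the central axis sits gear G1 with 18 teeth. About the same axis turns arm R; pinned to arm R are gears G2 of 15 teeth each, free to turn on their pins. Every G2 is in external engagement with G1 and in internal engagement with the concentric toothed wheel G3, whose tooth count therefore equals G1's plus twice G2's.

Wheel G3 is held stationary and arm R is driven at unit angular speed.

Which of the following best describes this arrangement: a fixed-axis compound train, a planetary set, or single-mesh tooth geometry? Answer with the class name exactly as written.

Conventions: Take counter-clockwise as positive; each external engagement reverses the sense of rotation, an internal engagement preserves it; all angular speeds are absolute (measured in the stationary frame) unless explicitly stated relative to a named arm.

topology: planetary set — G1 18T / G2 15T / G3 48T, arm = carrier (Willis)
classification: planetary set

planetary set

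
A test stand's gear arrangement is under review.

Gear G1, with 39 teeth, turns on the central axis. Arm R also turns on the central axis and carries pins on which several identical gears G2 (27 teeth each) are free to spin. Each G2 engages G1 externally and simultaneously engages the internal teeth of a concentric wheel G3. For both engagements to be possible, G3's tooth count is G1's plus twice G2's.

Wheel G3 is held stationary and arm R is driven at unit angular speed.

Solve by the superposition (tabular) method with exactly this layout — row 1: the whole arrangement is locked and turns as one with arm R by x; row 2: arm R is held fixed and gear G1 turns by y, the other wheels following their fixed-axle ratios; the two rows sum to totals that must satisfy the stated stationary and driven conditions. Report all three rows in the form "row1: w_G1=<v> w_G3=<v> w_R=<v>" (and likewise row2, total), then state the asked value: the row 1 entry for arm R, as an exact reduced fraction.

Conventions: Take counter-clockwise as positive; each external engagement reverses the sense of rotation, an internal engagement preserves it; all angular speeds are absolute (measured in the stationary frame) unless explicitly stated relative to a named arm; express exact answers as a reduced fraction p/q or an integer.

class = planetary set [G3 = 39+2·27 = 93; Willis about the carrier]
superposition row 1 [locked train]: every member turns x
row 2 — arm fixed, fixed-axis ratios: sun y, ring −(39/93)·y, arm 0
boundary: total ω_ring = x − (39/93)·y = 0 and total ω_arm = x = 1  ⇒  y = 31/13, x = 1
row 2 ring = −(39/93)·31/13 = -1
totals (row 1 + row 2): sun 1 + 31/13 = 44/13, ring 1 + (-1) = 0, arm 1 + 0 = 1
asked cell (row1, arm) = 1

row1: w_G1=1 w_G3=1 w_R=1
row2: w_G1=31/13 w_G3=-1 w_R=0
total: w_G1=44/13 w_G3=0 w_R=1
asked value: 1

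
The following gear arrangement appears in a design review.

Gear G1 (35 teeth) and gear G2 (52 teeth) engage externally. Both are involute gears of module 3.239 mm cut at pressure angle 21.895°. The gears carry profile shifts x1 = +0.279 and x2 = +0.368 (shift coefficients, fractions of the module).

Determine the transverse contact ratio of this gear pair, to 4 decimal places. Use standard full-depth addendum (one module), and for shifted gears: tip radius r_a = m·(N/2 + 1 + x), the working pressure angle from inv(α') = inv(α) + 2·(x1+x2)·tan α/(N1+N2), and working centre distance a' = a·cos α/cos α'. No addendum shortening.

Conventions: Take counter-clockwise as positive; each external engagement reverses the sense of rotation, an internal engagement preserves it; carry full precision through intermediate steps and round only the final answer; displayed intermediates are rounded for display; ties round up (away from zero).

1.5566

topology: single-mesh involute geometry — m = 3.239, 35T/52T pair
base radii: r_b1 = 52.593923, r_b2 = 78.139543
tip radii: r_a1 = 60.825181, r_a2 = 88.644952
inv(α') = inv(21.895°) + 2·(+0.279+0.368)·tan α/(35+52) = 0.02573384  ⇒  α' = 23.82050°
a' = a·cos α / cos α' = 140.8965·cos 21.895°/cos 23.82050° = 142.906960
action lengths: √(r_a1²−r_b1²) = 30.554572, √(r_a2²−r_b2²) = 41.858563
base pitch p_b = π·m·cos α = 9.441639
CR = (30.554572 + 41.858563 − 142.906960·sin 23.82050°)/9.441639 = 1.556608
contact ratio ≈ 1.5566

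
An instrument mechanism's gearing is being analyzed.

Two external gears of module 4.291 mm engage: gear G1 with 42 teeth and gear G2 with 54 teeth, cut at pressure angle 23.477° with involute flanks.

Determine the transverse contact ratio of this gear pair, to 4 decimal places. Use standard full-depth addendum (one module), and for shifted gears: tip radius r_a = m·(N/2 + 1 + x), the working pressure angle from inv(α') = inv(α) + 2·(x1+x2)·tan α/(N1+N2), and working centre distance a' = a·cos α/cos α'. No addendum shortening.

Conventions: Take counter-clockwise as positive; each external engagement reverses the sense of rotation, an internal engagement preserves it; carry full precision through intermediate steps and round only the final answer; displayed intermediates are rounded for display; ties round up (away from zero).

1.5868

single-mesh involute tooth geometry (42T engaging 54T at module 4.291)
base radii: r_b1 = 82.651618, r_b2 = 106.266365
tip radii: r_a1 = 94.402000, r_a2 = 120.148000
no profile shift: α' = α, a' = a
action lengths: √(r_a1²−r_b1²) = 45.611925, √(r_a2²−r_b2²) = 56.062478
base pitch p_b = π·m·cos α = 12.364653
CR = (45.611925 + 56.062478 − 205.968000·sin 23.47700°)/12.364653 = 1.586837
contact ratio ≈ 1.5868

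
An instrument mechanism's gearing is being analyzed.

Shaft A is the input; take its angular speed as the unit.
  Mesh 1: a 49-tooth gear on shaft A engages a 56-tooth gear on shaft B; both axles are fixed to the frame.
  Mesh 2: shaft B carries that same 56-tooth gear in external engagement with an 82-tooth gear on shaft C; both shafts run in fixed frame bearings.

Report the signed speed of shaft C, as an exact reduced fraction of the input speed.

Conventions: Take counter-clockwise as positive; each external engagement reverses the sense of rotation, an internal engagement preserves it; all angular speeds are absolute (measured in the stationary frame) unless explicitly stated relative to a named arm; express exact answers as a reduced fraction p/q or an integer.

2-mesh fixed-axis compound train (all bearings frame-fixed)
mesh 1 [49T→56T]: |ω|/ω_in = 1×49/56 = 7/8, sense flips to −
mesh 2 [56T→82T]: |ω|/ω_in = (7/8)×56/82 = 49/82, sense flips to +
signed output speed (× input speed) = 49/82

49/82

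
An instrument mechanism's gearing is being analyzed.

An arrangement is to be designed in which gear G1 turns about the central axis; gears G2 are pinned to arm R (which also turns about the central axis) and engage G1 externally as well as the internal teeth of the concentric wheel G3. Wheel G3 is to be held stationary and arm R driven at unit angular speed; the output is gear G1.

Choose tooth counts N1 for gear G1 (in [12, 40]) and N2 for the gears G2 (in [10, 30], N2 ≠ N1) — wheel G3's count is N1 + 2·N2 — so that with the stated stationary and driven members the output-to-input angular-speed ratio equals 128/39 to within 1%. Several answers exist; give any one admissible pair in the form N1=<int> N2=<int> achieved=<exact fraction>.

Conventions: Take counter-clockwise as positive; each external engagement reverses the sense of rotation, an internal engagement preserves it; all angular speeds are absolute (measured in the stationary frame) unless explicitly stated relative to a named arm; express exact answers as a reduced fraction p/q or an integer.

planetary set to be sized for 128/39 (Willis relation)
Willis with ω_ring = 0: ω_sun/ω_arm = (N1+N3)/N1; set equal to 128/39  ⇒  N3/N1 = 128/39 − 1 = 89/39
N3 = N1 + 2·N2  ⇒  N2/N1 = (N3/N1 − 1)/2 = (89/39 − 1)/2 = 25/39
smallest multiple with N1 ≥ 12 and N2 ≥ 10: k = 1  ⇒  N1 = 1·39 = 39, N2 = 1·25 = 25 (N1 ≤ 40, N2 ≤ 30, N2 ≠ N1 ✓), N3 = 39 + 2·25 = 89
check: (N1+N3)/N1 with N1 = 39, N3 = 89 gives 128/39; |achieved − target| = 0 ≤ 32/975 ✓

N1=39 N2=25 achieved=128/39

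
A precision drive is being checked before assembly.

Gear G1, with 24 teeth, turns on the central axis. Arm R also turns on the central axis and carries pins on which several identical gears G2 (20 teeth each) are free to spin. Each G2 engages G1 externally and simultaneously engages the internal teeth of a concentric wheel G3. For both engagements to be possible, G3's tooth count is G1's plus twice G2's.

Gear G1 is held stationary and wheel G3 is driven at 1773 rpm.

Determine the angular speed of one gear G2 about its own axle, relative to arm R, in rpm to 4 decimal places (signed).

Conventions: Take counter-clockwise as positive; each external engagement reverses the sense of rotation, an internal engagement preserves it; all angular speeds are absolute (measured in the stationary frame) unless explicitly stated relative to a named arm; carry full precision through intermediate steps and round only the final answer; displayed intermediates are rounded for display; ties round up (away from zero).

+1547.3455 rpm

class = planetary set [G3 = 24+2·20 = 64; Willis about the carrier]
normalise by the input: solve with ω_ring = 1, then scale by 1773 rpm
ring teeth: 24 + 2·20 = 64
24(ω_sun−ω_arm) = −64(ω_ring−ω_arm),  ω_sun = 0, ω_ring = 1
24(0−ω_arm) = −64(1−ω_arm)  ⇒  88·ω_arm = 64  ⇒  ω_arm = 8/11
sun–planet mesh: 24·(0−8/11) = −20·(ω_p−ω_arm)  ⇒  ω_p−ω_arm = 48/55
scale: ω_p−ω_arm = 48/55 × 1773 rpm = +1547.3455 rpm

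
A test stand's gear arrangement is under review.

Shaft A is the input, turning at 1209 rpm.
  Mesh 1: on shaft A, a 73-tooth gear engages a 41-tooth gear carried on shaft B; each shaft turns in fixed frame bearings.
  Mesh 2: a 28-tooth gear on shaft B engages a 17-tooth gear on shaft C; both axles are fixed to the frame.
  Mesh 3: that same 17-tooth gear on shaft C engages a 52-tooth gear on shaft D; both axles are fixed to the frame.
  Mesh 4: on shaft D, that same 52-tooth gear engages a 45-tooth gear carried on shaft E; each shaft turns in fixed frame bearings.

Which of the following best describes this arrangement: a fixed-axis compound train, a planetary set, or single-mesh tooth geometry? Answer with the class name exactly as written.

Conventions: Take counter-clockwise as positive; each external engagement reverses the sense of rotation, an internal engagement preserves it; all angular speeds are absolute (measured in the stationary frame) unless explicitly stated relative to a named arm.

fixed-axis compound train

class = fixed-axis compound train [4 meshes; 4 ratios multiply, 4 sense flips]
classification: fixed-axis compound train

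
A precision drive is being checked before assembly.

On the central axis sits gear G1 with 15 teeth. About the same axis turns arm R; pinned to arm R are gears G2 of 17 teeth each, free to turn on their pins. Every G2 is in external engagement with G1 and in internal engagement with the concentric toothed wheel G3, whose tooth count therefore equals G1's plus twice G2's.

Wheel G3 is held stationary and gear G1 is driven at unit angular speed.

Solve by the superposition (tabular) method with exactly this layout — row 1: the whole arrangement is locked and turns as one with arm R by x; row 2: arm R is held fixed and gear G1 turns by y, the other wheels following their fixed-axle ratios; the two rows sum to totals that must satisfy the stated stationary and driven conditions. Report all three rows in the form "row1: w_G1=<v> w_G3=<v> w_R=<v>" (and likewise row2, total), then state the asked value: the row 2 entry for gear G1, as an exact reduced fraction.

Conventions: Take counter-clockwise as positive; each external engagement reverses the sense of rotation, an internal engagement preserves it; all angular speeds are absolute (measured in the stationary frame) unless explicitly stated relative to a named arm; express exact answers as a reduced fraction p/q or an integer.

row1: w_G1=15/64 w_G3=15/64 w_R=15/64
row2: w_G1=49/64 w_G3=-15/64 w_R=0
total: w_G1=1 w_G3=0 w_R=15/64
asked value: 49/64

class = planetary set [G3 = 15+2·17 = 49; Willis about the carrier]
superposition row 1 [locked train]: every member turns x
row 2 (arm held, sun turns y): ω_ring = −(15/49)·y, ω_arm = 0
boundary: total ω_ring = x − (15/49)·y = 0 and total ω_sun = x + y = 1  ⇒  y = 49/64, x = 15/64
row 2 ring = −(15/49)·49/64 = -15/64
totals (row 1 + row 2): sun 15/64 + 49/64 = 1, ring 15/64 + (-15/64) = 0, arm 15/64 + 0 = 15/64
asked cell (row2, sun) = 49/64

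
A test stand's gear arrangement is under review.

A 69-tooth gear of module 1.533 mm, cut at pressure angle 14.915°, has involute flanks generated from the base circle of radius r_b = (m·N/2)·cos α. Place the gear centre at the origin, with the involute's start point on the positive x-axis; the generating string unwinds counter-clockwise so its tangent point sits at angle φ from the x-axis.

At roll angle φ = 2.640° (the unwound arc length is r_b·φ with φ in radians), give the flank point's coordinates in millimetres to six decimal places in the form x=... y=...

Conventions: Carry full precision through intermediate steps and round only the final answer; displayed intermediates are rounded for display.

x=51.160842 y=0.001666

single-mesh involute tooth geometry (69T wheel at module 1.533)
pitch radius r_p = m·N/2 = 1.533·69/2 = 52.888500
base radius r_b = r_p·cos α = 52.888500·cos 14.915° = 51.106619
roll angle φ = 2.640° = 0.04607669 rad
x = r_b·(cos φ + φ·sin φ) = 51.160842
y = r_b·(sin φ − φ·cos φ) = 0.001666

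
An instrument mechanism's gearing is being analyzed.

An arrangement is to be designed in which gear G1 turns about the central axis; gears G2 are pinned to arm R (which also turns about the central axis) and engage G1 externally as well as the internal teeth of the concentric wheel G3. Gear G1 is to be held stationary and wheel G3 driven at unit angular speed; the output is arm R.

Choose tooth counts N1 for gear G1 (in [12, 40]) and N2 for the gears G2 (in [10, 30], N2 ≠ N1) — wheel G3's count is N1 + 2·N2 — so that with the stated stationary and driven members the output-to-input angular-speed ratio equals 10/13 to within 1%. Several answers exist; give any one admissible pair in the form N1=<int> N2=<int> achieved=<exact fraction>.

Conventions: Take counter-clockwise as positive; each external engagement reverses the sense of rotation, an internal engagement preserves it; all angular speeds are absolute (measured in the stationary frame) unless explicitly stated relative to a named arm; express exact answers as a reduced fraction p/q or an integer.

N1=12 N2=14 achieved=10/13

planetary set to be sized for 10/13 (Willis relation)
Willis with ω_sun = 0: ω_arm/ω_ring = N3/(N1+N3); set equal to 10/13  ⇒  N3/N1 = (10/13)/(1 − 10/13) = 10/3
N3 = N1 + 2·N2  ⇒  N2/N1 = (N3/N1 − 1)/2 = (10/3 − 1)/2 = 7/6
smallest multiple with N1 ≥ 12 and N2 ≥ 10: k = 2  ⇒  N1 = 2·6 = 12, N2 = 2·7 = 14 (N1 ≤ 40, N2 ≤ 30, N2 ≠ N1 ✓), N3 = 12 + 2·14 = 40
check: N3/(N1+N3) with N1 = 12, N3 = 40 gives 10/13; |achieved − target| = 0 ≤ 1/130 ✓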